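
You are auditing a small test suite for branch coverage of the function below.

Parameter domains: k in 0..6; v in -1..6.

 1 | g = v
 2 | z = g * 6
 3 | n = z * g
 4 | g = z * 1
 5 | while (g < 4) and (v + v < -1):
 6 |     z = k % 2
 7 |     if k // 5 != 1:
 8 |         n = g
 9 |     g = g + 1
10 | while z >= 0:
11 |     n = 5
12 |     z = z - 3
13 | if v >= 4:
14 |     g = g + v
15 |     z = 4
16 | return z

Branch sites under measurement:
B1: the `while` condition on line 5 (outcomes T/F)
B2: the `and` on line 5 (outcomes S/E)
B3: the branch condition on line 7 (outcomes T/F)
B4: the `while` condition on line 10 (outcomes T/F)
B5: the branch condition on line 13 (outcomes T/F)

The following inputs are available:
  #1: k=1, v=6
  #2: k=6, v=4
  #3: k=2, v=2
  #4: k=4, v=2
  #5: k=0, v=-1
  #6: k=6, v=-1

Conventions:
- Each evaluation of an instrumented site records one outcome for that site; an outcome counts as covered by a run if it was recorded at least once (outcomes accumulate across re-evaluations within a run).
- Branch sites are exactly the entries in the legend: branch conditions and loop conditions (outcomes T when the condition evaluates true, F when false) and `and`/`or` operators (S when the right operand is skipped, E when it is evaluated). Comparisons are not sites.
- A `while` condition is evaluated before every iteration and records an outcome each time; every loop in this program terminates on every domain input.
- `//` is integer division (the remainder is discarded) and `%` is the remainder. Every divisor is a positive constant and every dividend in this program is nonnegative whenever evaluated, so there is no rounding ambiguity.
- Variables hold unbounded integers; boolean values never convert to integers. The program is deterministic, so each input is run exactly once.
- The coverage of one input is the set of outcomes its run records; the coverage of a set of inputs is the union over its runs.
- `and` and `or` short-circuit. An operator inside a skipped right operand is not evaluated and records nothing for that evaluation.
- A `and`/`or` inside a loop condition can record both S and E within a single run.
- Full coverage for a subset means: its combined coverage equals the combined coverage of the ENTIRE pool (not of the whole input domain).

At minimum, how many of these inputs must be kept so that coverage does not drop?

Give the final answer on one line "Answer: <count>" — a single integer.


input #1 (k=1, v=6): events B2->S, B1->F, B4->T, B4->T, B4->T, B4->T, B4->T, B4->T, B4->T, B4->T, B4->T, B4->T, B4->T, B4->T, ...; covers B1=F, B2=S, B4=T, B4=F, B5=T
input #2 (k=6, v=4): events B2->S, B1->F, B4->T, B4->T, B4->T, B4->T, B4->T, B4->T, B4->T, B4->T, B4->T, B4->F, B5->T; covers B1=F, B2=S, B4=T, B4=F, B5=T
input #3 (k=2, v=2): events B2->S, B1->F, B4->T, B4->T, B4->T, B4->T, B4->T, B4->F, B5->F; covers B1=F, B2=S, B4=T, B4=F, B5=F
input #4 (k=4, v=2): events B2->S, B1->F, B4->T, B4->T, B4->T, B4->T, B4->T, B4->F, B5->F; covers B1=F, B2=S, B4=T, B4=F, B5=F
input #5 (k=0, v=-1): events B2->E, B1->T, B3->T, B2->E, B1->T, B3->T, B2->E, B1->T, B3->T, B2->E, B1->T, B3->T, B2->E, B1->T, ...; covers B1=T, B1=F, B2=S, B2=E, B3=T, B4=T, B4=F, B5=F
input #6 (k=6, v=-1): events B2->E, B1->T, B3->F, B2->E, B1->T, B3->F, B2->E, B1->T, B3->F, B2->E, B1->T, B3->F, B2->E, B1->T, ...; covers B1=T, B1=F, B2=S, B2=E, B3=F, B4=T, B4=F, B5=F
pool-wide coverage (10 outcomes): B1=T, B1=F, B2=S, B2=E, B3=T, B3=F, B4=T, B4=F, B5=T, B5=F
every size-1 subset falls short of the 10 outcomes (best: 8/10)
every size-2 subset falls short of the 10 outcomes (best: 9/10)
at size 3, {1, 5, 6} reaches all 10 outcomes; every lexicographically earlier size-3 subset fails
Answer: 3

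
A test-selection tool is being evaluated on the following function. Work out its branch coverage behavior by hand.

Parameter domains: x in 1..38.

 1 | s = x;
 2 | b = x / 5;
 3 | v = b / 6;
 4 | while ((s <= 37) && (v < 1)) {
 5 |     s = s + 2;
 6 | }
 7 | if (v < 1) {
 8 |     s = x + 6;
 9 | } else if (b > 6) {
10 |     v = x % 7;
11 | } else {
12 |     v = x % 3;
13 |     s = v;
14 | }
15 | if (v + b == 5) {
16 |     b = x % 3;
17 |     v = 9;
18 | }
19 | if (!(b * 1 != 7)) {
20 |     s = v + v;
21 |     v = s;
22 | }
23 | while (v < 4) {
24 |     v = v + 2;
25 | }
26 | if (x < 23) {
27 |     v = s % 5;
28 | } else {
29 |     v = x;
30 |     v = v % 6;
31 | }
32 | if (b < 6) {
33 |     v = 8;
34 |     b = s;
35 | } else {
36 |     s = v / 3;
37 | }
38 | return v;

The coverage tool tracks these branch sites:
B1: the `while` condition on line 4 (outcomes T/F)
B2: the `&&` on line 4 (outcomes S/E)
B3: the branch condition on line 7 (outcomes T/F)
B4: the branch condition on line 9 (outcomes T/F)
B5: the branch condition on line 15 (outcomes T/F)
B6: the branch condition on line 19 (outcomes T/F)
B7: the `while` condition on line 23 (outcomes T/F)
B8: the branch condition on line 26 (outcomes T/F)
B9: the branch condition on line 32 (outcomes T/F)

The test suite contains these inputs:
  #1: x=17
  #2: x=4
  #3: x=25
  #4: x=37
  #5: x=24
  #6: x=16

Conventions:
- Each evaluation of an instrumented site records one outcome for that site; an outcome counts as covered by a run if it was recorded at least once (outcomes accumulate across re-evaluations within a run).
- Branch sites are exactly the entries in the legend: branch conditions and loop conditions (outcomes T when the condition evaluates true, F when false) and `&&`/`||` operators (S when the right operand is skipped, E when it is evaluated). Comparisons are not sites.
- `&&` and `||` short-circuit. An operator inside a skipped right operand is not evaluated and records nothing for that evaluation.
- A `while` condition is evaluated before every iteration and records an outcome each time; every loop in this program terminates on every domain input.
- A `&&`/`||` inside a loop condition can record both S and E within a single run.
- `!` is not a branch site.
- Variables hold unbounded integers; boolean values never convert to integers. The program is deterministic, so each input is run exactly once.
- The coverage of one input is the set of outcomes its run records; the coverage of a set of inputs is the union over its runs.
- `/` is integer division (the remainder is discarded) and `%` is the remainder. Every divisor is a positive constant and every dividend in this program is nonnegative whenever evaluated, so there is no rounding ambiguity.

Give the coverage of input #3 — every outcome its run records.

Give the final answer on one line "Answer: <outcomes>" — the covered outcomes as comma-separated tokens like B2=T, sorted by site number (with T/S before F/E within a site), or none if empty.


Simulating input #3 (x=25) step by step:
  B2->E, B1->T, B2->E, B1->T, B2->E, B1->T, B2->E, B1->T, B2->E, B1->T
  B2->E, B1->T, B2->E, B1->T, B2->S, B1->F, B3->T, B5->T, B6->F, B7->F
  B8->F, B9->T
as a set, this run covers: B1=T, B1=F, B2=S, B2=E, B3=T, B5=T, B6=F, B7=F, B8=F, B9=T
Answer: B1=T, B1=F, B2=S, B2=E, B3=T, B5=T, B6=F, B7=F, B8=F, B9=T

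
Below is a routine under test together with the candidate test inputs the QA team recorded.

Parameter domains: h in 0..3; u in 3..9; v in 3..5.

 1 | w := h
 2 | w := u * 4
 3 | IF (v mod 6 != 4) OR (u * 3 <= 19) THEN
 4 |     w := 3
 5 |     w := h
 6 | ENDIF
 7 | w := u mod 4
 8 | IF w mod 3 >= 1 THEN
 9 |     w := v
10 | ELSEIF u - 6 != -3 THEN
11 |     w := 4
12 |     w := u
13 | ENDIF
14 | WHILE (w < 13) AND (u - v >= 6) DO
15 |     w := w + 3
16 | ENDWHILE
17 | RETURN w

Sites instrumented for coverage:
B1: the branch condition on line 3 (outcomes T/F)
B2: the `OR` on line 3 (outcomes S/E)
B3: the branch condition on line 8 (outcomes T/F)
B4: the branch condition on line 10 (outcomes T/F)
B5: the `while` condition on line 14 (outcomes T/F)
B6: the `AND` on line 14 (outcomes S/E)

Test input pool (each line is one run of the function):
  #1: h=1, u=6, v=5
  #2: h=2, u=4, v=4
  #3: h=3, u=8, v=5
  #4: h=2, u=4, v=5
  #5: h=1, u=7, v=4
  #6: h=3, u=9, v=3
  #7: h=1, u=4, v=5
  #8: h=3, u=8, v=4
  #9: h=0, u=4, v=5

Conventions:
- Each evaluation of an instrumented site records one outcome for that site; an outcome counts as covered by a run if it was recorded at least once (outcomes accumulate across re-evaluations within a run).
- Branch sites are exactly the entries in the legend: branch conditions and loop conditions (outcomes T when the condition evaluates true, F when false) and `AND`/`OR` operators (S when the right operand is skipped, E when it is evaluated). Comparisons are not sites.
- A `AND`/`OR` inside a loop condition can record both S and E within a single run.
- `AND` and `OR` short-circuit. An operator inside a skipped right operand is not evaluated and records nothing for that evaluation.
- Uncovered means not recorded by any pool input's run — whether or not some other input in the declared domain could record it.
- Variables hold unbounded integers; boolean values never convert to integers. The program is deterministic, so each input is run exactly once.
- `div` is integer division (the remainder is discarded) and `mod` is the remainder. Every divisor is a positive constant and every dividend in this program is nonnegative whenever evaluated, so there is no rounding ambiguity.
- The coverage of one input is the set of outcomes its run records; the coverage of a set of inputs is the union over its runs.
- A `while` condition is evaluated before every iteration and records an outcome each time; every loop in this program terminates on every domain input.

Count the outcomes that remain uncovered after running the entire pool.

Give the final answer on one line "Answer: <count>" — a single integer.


test 1 (h=1, u=6, v=5) fires B2->S, B1->T, B3->T, B6->E, B5->F; hits B1=T, B2=S, B3=T, B5=F, B6=E
test 2 (h=2, u=4, v=4) fires B2->E, B1->T, B3->F, B4->T, B6->E, B5->F; hits B1=T, B2=E, B3=F, B4=T, B5=F, B6=E
test 3 (h=3, u=8, v=5) fires B2->S, B1->T, B3->F, B4->T, B6->E, B5->F; hits B1=T, B2=S, B3=F, B4=T, B5=F, B6=E
test 4 (h=2, u=4, v=5) fires B2->S, B1->T, B3->F, B4->T, B6->E, B5->F; hits B1=T, B2=S, B3=F, B4=T, B5=F, B6=E
test 5 (h=1, u=7, v=4) fires B2->E, B1->F, B3->F, B4->T, B6->E, B5->F; hits B1=F, B2=E, B3=F, B4=T, B5=F, B6=E
test 6 (h=3, u=9, v=3) fires B2->S, B1->T, B3->T, B6->E, B5->T, B6->E, B5->T, B6->E, B5->T, B6->E, B5->T, B6->S, B5->F; hits B1=T, B2=S, B3=T, B5=T, B5=F, B6=S, B6=E
test 7 (h=1, u=4, v=5) fires B2->S, B1->T, B3->F, B4->T, B6->E, B5->F; hits B1=T, B2=S, B3=F, B4=T, B5=F, B6=E
test 8 (h=3, u=8, v=4) fires B2->E, B1->F, B3->F, B4->T, B6->E, B5->F; hits B1=F, B2=E, B3=F, B4=T, B5=F, B6=E
test 9 (h=0, u=4, v=5) fires B2->S, B1->T, B3->F, B4->T, B6->E, B5->F; hits B1=T, B2=S, B3=F, B4=T, B5=F, B6=E
union over the pool: B1=T, B1=F, B2=S, B2=E, B3=T, B3=F, B4=T, B5=T, B5=F, B6=S, B6=E
uncovered (1 of 12): B4=F
Answer: 1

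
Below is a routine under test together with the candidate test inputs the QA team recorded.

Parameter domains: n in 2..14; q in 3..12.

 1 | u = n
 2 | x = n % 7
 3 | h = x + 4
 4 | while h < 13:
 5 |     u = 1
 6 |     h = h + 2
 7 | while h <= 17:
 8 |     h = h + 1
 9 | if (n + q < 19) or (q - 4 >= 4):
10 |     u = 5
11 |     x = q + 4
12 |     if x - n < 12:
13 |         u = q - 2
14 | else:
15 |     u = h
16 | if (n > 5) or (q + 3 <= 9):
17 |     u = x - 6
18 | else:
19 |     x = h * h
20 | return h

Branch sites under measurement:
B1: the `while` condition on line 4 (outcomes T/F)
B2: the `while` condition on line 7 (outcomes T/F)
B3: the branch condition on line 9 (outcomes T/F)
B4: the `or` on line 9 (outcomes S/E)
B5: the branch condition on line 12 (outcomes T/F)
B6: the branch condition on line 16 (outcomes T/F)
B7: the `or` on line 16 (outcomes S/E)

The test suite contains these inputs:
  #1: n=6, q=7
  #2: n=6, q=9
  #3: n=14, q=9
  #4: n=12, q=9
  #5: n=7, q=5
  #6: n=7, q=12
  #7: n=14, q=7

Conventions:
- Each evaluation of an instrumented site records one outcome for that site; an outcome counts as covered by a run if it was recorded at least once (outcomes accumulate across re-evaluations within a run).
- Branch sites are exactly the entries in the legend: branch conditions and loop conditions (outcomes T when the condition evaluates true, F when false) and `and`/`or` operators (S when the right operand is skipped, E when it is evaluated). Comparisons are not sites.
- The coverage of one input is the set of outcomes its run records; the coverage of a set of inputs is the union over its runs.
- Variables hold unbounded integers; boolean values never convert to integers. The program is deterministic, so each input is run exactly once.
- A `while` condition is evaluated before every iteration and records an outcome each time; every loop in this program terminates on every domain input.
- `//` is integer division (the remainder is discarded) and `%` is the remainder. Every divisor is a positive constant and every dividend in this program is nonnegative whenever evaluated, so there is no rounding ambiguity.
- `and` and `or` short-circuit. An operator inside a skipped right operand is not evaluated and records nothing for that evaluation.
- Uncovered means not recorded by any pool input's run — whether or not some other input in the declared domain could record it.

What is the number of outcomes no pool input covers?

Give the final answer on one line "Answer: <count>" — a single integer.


input #1 (n=6, q=7): events B1->T, B1->T, B1->F, B2->T, B2->T, B2->T, B2->T, B2->F, B4->S, B3->T, B5->T, B7->S, B6->T; covers B1=T, B1=F, B2=T, B2=F, B3=T, B4=S, B5=T, B6=T, B7=S
input #2 (n=6, q=9): events B1->T, B1->T, B1->F, B2->T, B2->T, B2->T, B2->T, B2->F, B4->S, B3->T, B5->T, B7->S, B6->T; covers B1=T, B1=F, B2=T, B2=F, B3=T, B4=S, B5=T, B6=T, B7=S
input #3 (n=14, q=9): events B1->T, B1->T, B1->T, B1->T, B1->T, B1->F, B2->T, B2->T, B2->T, B2->T, B2->F, B4->E, B3->T, B5->T, ...; covers B1=T, B1=F, B2=T, B2=F, B3=T, B4=E, B5=T, B6=T, B7=S
input #4 (n=12, q=9): events B1->T, B1->T, B1->F, B2->T, B2->T, B2->T, B2->T, B2->T, B2->F, B4->E, B3->T, B5->T, B7->S, B6->T; covers B1=T, B1=F, B2=T, B2=F, B3=T, B4=E, B5=T, B6=T, B7=S
input #5 (n=7, q=5): events B1->T, B1->T, B1->T, B1->T, B1->T, B1->F, B2->T, B2->T, B2->T, B2->T, B2->F, B4->S, B3->T, B5->T, ...; covers B1=T, B1=F, B2=T, B2=F, B3=T, B4=S, B5=T, B6=T, B7=S
input #6 (n=7, q=12): events B1->T, B1->T, B1->T, B1->T, B1->T, B1->F, B2->T, B2->T, B2->T, B2->T, B2->F, B4->E, B3->T, B5->T, ...; covers B1=T, B1=F, B2=T, B2=F, B3=T, B4=E, B5=T, B6=T, B7=S
input #7 (n=14, q=7): events B1->T, B1->T, B1->T, B1->T, B1->T, B1->F, B2->T, B2->T, B2->T, B2->T, B2->F, B4->E, B3->F, B7->S, ...; covers B1=T, B1=F, B2=T, B2=F, B3=F, B4=E, B6=T, B7=S
union over the pool: B1=T, B1=F, B2=T, B2=F, B3=T, B3=F, B4=S, B4=E, B5=T, B6=T, B7=S
uncovered (3 of 14): B5=F, B6=F, B7=E
Answer: 3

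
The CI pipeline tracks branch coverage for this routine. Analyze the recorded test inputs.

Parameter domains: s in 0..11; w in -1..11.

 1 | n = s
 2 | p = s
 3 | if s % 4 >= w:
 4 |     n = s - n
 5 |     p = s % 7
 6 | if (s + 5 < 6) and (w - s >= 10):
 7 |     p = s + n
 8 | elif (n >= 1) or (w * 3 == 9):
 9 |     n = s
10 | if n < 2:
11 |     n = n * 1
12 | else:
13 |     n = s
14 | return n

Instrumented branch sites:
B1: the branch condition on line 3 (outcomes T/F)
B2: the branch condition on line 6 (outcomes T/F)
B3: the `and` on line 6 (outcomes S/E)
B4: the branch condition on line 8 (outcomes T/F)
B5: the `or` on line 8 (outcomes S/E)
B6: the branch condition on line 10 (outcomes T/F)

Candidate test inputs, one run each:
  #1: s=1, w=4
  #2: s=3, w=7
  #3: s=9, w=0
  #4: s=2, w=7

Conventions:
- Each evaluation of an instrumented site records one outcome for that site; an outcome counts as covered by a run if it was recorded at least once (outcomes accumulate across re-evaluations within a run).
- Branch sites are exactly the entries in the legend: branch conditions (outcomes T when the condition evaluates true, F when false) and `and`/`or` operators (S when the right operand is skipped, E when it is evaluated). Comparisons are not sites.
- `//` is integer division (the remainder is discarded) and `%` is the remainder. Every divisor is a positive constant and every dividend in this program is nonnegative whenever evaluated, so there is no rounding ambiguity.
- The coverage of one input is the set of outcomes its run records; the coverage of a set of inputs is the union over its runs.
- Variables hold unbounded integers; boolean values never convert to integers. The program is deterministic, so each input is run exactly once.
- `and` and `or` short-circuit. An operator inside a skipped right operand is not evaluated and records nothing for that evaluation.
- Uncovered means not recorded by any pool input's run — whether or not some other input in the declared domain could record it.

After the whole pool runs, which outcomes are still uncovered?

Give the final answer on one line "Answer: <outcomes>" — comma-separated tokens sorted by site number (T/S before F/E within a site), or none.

input #1 (s=1, w=4): events B1->F, B3->S, B2->F, B5->S, B4->T, B6->T; covers B1=F, B2=F, B3=S, B4=T, B5=S, B6=T
input #2 (s=3, w=7): events B1->F, B3->S, B2->F, B5->S, B4->T, B6->F; covers B1=F, B2=F, B3=S, B4=T, B5=S, B6=F
input #3 (s=9, w=0): events B1->T, B3->S, B2->F, B5->E, B4->F, B6->T; covers B1=T, B2=F, B3=S, B4=F, B5=E, B6=T
input #4 (s=2, w=7): events B1->F, B3->S, B2->F, B5->S, B4->T, B6->F; covers B1=F, B2=F, B3=S, B4=T, B5=S, B6=F
union over the pool: B1=T, B1=F, B2=F, B3=S, B4=T, B4=F, B5=S, B5=E, B6=T, B6=F
uncovered (2 of 12): B2=T, B3=E

Answer: B2=T, B3=E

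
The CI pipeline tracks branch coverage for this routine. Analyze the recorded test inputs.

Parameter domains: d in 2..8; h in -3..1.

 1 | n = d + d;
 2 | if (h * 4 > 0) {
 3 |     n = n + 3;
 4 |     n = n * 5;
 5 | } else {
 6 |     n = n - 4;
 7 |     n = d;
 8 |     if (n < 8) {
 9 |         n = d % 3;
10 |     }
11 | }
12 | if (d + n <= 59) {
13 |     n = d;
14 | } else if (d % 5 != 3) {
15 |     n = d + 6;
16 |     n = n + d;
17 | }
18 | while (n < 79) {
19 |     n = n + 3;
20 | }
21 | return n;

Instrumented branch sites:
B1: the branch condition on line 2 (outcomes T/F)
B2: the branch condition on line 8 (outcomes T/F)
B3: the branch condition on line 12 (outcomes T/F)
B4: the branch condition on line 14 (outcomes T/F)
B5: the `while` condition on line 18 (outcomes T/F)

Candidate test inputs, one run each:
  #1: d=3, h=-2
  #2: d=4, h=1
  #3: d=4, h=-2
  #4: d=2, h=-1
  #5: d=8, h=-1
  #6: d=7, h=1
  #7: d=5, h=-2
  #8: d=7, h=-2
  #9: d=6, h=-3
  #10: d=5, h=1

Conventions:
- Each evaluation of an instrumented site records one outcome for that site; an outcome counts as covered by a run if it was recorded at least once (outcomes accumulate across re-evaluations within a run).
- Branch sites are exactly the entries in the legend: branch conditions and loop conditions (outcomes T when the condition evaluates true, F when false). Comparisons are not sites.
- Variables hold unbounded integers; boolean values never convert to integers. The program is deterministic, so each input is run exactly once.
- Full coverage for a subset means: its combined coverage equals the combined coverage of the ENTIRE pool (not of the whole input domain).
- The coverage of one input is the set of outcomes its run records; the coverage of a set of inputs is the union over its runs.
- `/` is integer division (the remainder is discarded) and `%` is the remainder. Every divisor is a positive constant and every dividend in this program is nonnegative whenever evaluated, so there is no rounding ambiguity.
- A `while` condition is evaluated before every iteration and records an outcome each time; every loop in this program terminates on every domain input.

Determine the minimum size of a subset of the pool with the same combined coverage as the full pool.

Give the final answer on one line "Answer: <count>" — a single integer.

input #1, d=3, h=-2: events B1->F, B2->T, B3->T, B5->T, B5->T, B5->T, B5->T, B5->T, B5->T, B5->T, B5->T, B5->T, B5->T, B5->T, ...; outcomes B1=F, B2=T, B3=T, B5=T, B5=F
input #2, d=4, h=1: events B1->T, B3->T, B5->T, B5->T, B5->T, B5->T, B5->T, B5->T, B5->T, B5->T, B5->T, B5->T, B5->T, B5->T, ...; outcomes B1=T, B3=T, B5=T, B5=F
input #3, d=4, h=-2: events B1->F, B2->T, B3->T, B5->T, B5->T, B5->T, B5->T, B5->T, B5->T, B5->T, B5->T, B5->T, B5->T, B5->T, ...; outcomes B1=F, B2=T, B3=T, B5=T, B5=F
input #4, d=2, h=-1: events B1->F, B2->T, B3->T, B5->T, B5->T, B5->T, B5->T, B5->T, B5->T, B5->T, B5->T, B5->T, B5->T, B5->T, ...; outcomes B1=F, B2=T, B3=T, B5=T, B5=F
input #5, d=8, h=-1: events B1->F, B2->F, B3->T, B5->T, B5->T, B5->T, B5->T, B5->T, B5->T, B5->T, B5->T, B5->T, B5->T, B5->T, ...; outcomes B1=F, B2=F, B3=T, B5=T, B5=F
input #6, d=7, h=1: events B1->T, B3->F, B4->T, B5->T, B5->T, B5->T, B5->T, B5->T, B5->T, B5->T, B5->T, B5->T, B5->T, B5->T, ...; outcomes B1=T, B3=F, B4=T, B5=T, B5=F
input #7, d=5, h=-2: events B1->F, B2->T, B3->T, B5->T, B5->T, B5->T, B5->T, B5->T, B5->T, B5->T, B5->T, B5->T, B5->T, B5->T, ...; outcomes B1=F, B2=T, B3=T, B5=T, B5=F
input #8, d=7, h=-2: events B1->F, B2->T, B3->T, B5->T, B5->T, B5->T, B5->T, B5->T, B5->T, B5->T, B5->T, B5->T, B5->T, B5->T, ...; outcomes B1=F, B2=T, B3=T, B5=T, B5=F
input #9, d=6, h=-3: events B1->F, B2->T, B3->T, B5->T, B5->T, B5->T, B5->T, B5->T, B5->T, B5->T, B5->T, B5->T, B5->T, B5->T, ...; outcomes B1=F, B2=T, B3=T, B5=T, B5=F
input #10, d=5, h=1: events B1->T, B3->F, B4->T, B5->T, B5->T, B5->T, B5->T, B5->T, B5->T, B5->T, B5->T, B5->T, B5->T, B5->T, ...; outcomes B1=T, B3=F, B4=T, B5=T, B5=F
the full pool covers 9 outcomes: B1=T, B1=F, B2=T, B2=F, B3=T, B3=F, B4=T, B5=T, B5=F
every size-1 subset falls short of the 9 outcomes (best: 5/9)
every size-2 subset falls short of the 9 outcomes (best: 8/9)
the canonical winner is {1, 5, 6}: size 3, full 9-outcome coverage, earliest index list among size-3 covers

Answer: 3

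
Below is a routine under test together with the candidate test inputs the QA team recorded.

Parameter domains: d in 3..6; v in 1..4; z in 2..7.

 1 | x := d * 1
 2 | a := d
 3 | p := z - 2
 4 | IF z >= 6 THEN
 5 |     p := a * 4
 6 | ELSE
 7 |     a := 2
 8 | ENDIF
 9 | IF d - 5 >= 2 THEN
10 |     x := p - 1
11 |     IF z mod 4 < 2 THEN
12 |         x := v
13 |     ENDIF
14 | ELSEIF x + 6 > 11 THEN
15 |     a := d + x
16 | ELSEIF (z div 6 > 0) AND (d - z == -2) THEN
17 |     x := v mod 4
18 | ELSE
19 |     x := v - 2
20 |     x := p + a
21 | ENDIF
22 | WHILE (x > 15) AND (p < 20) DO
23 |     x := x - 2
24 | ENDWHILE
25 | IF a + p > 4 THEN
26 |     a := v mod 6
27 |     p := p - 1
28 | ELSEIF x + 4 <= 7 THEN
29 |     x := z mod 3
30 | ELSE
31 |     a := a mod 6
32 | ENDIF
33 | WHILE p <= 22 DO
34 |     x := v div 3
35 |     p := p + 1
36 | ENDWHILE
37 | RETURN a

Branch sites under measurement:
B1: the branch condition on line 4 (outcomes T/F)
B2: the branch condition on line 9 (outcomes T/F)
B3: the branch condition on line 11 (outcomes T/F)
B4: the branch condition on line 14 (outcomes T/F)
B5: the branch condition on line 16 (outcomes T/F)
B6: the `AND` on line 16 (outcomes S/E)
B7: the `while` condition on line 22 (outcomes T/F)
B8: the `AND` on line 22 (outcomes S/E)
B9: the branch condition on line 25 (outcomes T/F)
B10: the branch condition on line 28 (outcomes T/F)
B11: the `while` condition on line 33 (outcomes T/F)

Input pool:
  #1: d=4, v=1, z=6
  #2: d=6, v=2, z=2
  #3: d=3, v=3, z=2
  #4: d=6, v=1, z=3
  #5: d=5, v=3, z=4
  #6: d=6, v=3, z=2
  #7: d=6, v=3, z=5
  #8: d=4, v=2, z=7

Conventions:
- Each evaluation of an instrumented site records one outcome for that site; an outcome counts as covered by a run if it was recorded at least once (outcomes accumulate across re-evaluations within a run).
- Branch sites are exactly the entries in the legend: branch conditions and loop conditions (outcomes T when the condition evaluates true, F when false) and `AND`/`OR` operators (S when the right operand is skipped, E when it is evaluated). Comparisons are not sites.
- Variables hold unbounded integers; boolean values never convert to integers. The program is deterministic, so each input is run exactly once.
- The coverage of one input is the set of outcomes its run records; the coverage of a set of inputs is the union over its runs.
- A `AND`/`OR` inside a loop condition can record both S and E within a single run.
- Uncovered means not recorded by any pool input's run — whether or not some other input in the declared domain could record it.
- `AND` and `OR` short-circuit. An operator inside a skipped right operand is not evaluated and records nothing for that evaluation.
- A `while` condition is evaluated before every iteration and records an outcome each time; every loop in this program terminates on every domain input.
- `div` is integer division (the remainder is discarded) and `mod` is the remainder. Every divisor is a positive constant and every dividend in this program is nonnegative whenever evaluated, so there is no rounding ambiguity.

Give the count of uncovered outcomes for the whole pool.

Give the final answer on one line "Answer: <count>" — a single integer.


#1 (d=4, v=1, z=6) -> B1->T, B2->F, B4->F, B6->E, B5->T, B8->S, B7->F, B9->T, B11->T, B11->T, B11->T, B11->T, B11->T, B11->T, ...; covered: B1=T, B2=F, B4=F, B5=T, B6=E, B7=F, B8=S, B9=T, B11=T, B11=F
#2 (d=6, v=2, z=2) -> B1->F, B2->F, B4->T, B8->S, B7->F, B9->T, B11->T, B11->T, B11->T, B11->T, B11->T, B11->T, B11->T, B11->T, ...; covered: B1=F, B2=F, B4=T, B7=F, B8=S, B9=T, B11=T, B11=F
#3 (d=3, v=3, z=2) -> B1->F, B2->F, B4->F, B6->S, B5->F, B8->S, B7->F, B9->F, B10->T, B11->T, B11->T, B11->T, B11->T, B11->T, ...; covered: B1=F, B2=F, B4=F, B5=F, B6=S, B7=F, B8=S, B9=F, B10=T, B11=T, B11=F
#4 (d=6, v=1, z=3) -> B1->F, B2->F, B4->T, B8->S, B7->F, B9->T, B11->T, B11->T, B11->T, B11->T, B11->T, B11->T, B11->T, B11->T, ...; covered: B1=F, B2=F, B4=T, B7=F, B8=S, B9=T, B11=T, B11=F
#5 (d=5, v=3, z=4) -> B1->F, B2->F, B4->F, B6->S, B5->F, B8->S, B7->F, B9->F, B10->F, B11->T, B11->T, B11->T, B11->T, B11->T, ...; covered: B1=F, B2=F, B4=F, B5=F, B6=S, B7=F, B8=S, B9=F, B10=F, B11=T, B11=F
#6 (d=6, v=3, z=2) -> B1->F, B2->F, B4->T, B8->S, B7->F, B9->T, B11->T, B11->T, B11->T, B11->T, B11->T, B11->T, B11->T, B11->T, ...; covered: B1=F, B2=F, B4=T, B7=F, B8=S, B9=T, B11=T, B11=F
#7 (d=6, v=3, z=5) -> B1->F, B2->F, B4->T, B8->S, B7->F, B9->T, B11->T, B11->T, B11->T, B11->T, B11->T, B11->T, B11->T, B11->T, ...; covered: B1=F, B2=F, B4=T, B7=F, B8=S, B9=T, B11=T, B11=F
#8 (d=4, v=2, z=7) -> B1->T, B2->F, B4->F, B6->E, B5->F, B8->E, B7->T, B8->E, B7->T, B8->E, B7->T, B8->S, B7->F, B9->T, ...; covered: B1=T, B2=F, B4=F, B5=F, B6=E, B7=T, B7=F, B8=S, B8=E, B9=T, B11=T, B11=F
union over the pool: B1=T, B1=F, B2=F, B4=T, B4=F, B5=T, B5=F, B6=S, B6=E, B7=T, B7=F, B8=S, B8=E, B9=T, B9=F, B10=T, B10=F, B11=T, B11=F
uncovered (3 of 22): B2=T, B3=T, B3=F
Answer: 3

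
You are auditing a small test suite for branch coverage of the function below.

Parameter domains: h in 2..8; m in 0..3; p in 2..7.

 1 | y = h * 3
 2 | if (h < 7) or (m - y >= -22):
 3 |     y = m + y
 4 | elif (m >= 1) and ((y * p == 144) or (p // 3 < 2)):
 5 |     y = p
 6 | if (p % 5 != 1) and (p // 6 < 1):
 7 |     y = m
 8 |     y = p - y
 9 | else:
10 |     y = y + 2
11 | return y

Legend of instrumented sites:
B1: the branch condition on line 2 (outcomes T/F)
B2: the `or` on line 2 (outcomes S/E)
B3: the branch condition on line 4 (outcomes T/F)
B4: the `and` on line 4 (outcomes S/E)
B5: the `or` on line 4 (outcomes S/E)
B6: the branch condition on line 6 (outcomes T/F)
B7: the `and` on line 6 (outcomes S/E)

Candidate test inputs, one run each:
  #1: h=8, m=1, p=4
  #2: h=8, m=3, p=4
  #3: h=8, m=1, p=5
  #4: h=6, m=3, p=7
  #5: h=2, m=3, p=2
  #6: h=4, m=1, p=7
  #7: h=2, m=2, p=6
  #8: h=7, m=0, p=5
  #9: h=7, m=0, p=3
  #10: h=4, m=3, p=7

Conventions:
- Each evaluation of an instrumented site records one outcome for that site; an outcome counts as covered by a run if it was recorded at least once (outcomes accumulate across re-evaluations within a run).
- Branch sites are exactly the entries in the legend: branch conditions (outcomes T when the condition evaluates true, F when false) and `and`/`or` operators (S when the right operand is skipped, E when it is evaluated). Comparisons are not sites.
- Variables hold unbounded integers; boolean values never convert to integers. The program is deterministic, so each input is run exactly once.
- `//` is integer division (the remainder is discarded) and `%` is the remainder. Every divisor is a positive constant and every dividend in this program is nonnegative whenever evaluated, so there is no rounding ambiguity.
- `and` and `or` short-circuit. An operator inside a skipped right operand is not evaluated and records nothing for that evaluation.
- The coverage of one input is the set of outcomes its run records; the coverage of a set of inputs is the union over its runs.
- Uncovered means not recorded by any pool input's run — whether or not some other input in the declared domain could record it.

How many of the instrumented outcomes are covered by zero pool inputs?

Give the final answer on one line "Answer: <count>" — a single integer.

input #1, h=8, m=1, p=4: events B2->E, B1->F, B4->E, B5->E, B3->T, B7->E, B6->T; outcomes B1=F, B2=E, B3=T, B4=E, B5=E, B6=T, B7=E
input #2, h=8, m=3, p=4: events B2->E, B1->T, B7->E, B6->T; outcomes B1=T, B2=E, B6=T, B7=E
input #3, h=8, m=1, p=5: events B2->E, B1->F, B4->E, B5->E, B3->T, B7->E, B6->T; outcomes B1=F, B2=E, B3=T, B4=E, B5=E, B6=T, B7=E
input #4, h=6, m=3, p=7: events B2->S, B1->T, B7->E, B6->F; outcomes B1=T, B2=S, B6=F, B7=E
input #5, h=2, m=3, p=2: events B2->S, B1->T, B7->E, B6->T; outcomes B1=T, B2=S, B6=T, B7=E
input #6, h=4, m=1, p=7: events B2->S, B1->T, B7->E, B6->F; outcomes B1=T, B2=S, B6=F, B7=E
input #7, h=2, m=2, p=6: events B2->S, B1->T, B7->S, B6->F; outcomes B1=T, B2=S, B6=F, B7=S
input #8, h=7, m=0, p=5: events B2->E, B1->T, B7->E, B6->T; outcomes B1=T, B2=E, B6=T, B7=E
input #9, h=7, m=0, p=3: events B2->E, B1->T, B7->E, B6->T; outcomes B1=T, B2=E, B6=T, B7=E
input #10, h=4, m=3, p=7: events B2->S, B1->T, B7->E, B6->F; outcomes B1=T, B2=S, B6=F, B7=E
union over the pool: B1=T, B1=F, B2=S, B2=E, B3=T, B4=E, B5=E, B6=T, B6=F, B7=S, B7=E
uncovered (3 of 14): B3=F, B4=S, B5=S

Answer: 3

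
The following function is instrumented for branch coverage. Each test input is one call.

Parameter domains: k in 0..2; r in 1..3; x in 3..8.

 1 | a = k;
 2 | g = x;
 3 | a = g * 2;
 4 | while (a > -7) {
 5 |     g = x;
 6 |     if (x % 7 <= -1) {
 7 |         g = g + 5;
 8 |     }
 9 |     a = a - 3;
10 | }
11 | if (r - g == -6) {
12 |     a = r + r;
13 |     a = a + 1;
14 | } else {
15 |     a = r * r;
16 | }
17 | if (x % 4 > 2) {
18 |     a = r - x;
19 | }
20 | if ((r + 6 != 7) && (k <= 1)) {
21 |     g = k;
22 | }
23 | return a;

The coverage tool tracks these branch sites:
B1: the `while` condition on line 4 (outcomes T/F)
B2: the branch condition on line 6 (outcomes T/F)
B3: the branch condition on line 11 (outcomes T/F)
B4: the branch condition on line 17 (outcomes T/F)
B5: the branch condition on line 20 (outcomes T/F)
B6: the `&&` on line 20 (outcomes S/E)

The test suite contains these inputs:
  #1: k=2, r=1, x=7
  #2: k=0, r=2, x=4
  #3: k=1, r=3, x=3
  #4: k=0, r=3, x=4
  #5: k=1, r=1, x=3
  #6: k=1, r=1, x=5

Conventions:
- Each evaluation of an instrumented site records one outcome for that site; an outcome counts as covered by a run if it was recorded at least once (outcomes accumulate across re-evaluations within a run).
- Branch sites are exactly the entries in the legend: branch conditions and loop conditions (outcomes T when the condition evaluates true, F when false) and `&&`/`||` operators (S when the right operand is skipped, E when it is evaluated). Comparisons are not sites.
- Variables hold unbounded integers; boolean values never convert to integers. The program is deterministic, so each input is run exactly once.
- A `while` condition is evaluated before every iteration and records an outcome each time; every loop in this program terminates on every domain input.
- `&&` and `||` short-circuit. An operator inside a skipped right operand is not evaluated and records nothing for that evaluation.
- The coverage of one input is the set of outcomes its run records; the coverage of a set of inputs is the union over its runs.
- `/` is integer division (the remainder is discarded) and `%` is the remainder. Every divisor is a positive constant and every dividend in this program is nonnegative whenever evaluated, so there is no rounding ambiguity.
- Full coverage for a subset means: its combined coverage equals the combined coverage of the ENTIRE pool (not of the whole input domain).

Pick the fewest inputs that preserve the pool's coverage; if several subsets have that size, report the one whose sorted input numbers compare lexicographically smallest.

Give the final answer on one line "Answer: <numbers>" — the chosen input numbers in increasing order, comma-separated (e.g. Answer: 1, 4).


test 1 (k=2, r=1, x=7) hits B1=T, B1=F, B2=F, B3=T, B4=T, B5=F, B6=S
test 2 (k=0, r=2, x=4) hits B1=T, B1=F, B2=F, B3=F, B4=F, B5=T, B6=E
test 3 (k=1, r=3, x=3) hits B1=T, B1=F, B2=F, B3=F, B4=T, B5=T, B6=E
test 4 (k=0, r=3, x=4) hits B1=T, B1=F, B2=F, B3=F, B4=F, B5=T, B6=E
test 5 (k=1, r=1, x=3) hits B1=T, B1=F, B2=F, B3=F, B4=T, B5=F, B6=S
test 6 (k=1, r=1, x=5) hits B1=T, B1=F, B2=F, B3=F, B4=F, B5=F, B6=S
the full pool covers 11 outcomes: B1=T, B1=F, B2=F, B3=T, B3=F, B4=T, B4=F, B5=T, B5=F, B6=S, B6=E
size 1 is not enough: best union over all size-1 subsets is 7/11
inputs {1, 2} (size 2) cover everything; no size-2 subset with a lexicographically smaller index list covers all 11
Answer: 1, 2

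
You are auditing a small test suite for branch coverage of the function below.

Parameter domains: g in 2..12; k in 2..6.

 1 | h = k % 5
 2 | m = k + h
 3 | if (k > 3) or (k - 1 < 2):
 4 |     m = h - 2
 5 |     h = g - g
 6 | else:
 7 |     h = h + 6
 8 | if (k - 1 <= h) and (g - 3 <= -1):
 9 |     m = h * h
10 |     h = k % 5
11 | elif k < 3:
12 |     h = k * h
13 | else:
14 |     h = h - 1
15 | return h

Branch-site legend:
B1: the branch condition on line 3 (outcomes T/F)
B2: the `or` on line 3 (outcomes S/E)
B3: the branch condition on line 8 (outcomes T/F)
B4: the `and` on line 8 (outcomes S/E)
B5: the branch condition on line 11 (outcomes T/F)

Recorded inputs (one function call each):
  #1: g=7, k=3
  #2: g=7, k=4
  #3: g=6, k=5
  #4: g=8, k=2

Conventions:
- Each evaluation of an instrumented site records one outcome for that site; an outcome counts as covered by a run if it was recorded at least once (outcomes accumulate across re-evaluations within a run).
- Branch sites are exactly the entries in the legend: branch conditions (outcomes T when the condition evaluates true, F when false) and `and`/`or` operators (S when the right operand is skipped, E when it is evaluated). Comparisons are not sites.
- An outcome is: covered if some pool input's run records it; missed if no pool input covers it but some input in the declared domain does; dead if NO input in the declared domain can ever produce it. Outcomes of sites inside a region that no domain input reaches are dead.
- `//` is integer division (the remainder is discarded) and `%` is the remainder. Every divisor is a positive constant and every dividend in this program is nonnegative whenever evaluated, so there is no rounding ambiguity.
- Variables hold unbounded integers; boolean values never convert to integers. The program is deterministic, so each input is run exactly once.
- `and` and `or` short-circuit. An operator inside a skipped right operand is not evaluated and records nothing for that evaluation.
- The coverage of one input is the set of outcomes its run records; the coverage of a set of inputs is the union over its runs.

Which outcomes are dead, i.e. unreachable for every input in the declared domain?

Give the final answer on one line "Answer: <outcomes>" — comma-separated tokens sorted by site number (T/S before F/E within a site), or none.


running all 55 domain inputs and tallying outcomes:
  reachable outcomes have witnesses, e.g. B1=T (e.g. g=2, k=2), B1=F (e.g. g=2, k=3), B2=S (e.g. g=2, k=4), B2=E (e.g. g=2, k=2)
Answer: none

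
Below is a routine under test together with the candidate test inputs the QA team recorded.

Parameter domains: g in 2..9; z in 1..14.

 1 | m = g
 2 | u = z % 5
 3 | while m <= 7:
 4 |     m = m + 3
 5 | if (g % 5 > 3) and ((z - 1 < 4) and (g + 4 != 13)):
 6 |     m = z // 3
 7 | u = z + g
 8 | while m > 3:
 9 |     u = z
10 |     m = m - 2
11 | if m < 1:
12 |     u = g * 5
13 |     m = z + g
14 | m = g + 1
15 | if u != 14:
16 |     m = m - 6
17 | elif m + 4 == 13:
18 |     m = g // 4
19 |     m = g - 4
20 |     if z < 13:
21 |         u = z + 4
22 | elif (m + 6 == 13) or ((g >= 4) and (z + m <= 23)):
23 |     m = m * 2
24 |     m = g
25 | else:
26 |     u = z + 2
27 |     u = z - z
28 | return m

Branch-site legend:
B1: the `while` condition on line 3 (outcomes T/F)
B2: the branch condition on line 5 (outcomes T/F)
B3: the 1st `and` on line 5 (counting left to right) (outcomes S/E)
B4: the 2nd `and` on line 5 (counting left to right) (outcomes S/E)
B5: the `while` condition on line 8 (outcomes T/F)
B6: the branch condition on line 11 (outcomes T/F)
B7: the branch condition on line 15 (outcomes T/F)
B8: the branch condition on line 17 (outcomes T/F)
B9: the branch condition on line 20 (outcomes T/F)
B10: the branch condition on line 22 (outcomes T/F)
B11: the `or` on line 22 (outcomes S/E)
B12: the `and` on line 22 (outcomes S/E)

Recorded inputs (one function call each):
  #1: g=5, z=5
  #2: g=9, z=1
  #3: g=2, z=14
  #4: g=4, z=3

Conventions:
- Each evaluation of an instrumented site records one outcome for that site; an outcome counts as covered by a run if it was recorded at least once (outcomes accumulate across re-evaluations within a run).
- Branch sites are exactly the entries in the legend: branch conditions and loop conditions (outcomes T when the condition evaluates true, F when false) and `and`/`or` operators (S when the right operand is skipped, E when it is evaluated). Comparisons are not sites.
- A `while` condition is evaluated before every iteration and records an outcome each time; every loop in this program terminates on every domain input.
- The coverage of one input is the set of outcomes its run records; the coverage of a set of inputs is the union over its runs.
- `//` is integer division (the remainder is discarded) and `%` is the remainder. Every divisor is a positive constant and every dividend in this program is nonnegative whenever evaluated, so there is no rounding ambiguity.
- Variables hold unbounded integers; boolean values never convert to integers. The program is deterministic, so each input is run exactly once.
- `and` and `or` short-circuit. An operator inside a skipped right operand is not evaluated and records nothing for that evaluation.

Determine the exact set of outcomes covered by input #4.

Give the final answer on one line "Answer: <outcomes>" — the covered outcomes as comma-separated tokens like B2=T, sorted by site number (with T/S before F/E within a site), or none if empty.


Simulating input #4 (g=4, z=3) step by step:
  B1->T, B1->T, B1->F, B3->E, B4->E, B2->T, B5->F, B6->F, B7->T
as a set, this run covers: B1=T, B1=F, B2=T, B3=E, B4=E, B5=F, B6=F, B7=T
Answer: B1=T, B1=F, B2=T, B3=E, B4=E, B5=F, B6=F, B7=T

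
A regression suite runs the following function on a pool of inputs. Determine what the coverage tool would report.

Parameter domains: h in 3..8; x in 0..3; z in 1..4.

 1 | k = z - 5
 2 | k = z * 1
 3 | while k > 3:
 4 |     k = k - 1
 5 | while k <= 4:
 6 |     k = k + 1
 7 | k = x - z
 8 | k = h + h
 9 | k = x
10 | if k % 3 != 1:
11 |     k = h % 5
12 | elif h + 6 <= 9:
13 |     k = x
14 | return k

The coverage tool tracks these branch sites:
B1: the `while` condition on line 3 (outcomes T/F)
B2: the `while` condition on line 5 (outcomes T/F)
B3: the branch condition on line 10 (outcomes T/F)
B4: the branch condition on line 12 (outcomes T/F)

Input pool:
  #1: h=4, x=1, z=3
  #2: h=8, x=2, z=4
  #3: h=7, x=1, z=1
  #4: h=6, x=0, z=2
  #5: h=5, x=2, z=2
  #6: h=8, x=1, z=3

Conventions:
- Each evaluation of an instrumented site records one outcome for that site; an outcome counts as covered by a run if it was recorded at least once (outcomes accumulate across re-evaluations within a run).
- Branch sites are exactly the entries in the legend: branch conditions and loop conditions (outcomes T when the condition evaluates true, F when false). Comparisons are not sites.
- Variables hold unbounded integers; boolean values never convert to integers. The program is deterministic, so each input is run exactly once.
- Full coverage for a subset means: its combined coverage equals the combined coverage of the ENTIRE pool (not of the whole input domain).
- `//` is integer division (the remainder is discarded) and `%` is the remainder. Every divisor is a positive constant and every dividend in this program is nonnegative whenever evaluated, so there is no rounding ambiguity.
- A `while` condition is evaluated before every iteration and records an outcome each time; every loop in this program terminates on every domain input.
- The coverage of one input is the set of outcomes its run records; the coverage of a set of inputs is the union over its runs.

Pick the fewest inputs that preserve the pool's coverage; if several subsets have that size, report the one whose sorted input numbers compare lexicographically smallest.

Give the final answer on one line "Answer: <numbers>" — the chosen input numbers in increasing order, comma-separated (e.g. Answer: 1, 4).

run #1 (h=4, x=1, z=3) records B1=F, B2=T, B2=F, B3=F, B4=F
run #2 (h=8, x=2, z=4) records B1=T, B1=F, B2=T, B2=F, B3=T
run #3 (h=7, x=1, z=1) records B1=F, B2=T, B2=F, B3=F, B4=F
run #4 (h=6, x=0, z=2) records B1=F, B2=T, B2=F, B3=T
run #5 (h=5, x=2, z=2) records B1=F, B2=T, B2=F, B3=T
run #6 (h=8, x=1, z=3) records B1=F, B2=T, B2=F, B3=F, B4=F
together the pool reaches 7 outcomes: B1=T, B1=F, B2=T, B2=F, B3=T, B3=F, B4=F
checked all size-1 subsets: none covers 7 outcomes (max 5/7)
size 2: inputs {1, 2} cover all 7 outcomes, and no lexicographically smaller subset of this size does

Answer: 1, 2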